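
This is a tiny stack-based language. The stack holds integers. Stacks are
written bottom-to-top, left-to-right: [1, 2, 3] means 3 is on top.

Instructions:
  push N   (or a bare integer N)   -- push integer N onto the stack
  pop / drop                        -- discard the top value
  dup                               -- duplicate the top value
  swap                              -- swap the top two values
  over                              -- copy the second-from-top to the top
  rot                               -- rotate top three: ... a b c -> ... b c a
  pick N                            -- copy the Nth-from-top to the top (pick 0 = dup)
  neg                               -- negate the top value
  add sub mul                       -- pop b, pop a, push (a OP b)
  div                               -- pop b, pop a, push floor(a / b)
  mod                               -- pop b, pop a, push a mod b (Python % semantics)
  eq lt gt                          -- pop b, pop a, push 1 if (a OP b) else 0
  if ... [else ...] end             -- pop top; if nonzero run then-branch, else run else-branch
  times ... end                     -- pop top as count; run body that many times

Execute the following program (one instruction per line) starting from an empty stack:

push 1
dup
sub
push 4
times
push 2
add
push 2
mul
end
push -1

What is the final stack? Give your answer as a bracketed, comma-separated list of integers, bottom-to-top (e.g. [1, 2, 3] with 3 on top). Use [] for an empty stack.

Answer: [60, -1]

Derivation:
After 'push 1': [1]
After 'dup': [1, 1]
After 'sub': [0]
After 'push 4': [0, 4]
After 'times': [0]
After 'push 2': [0, 2]
After 'add': [2]
After 'push 2': [2, 2]
After 'mul': [4]
After 'push 2': [4, 2]
After 'add': [6]
After 'push 2': [6, 2]
After 'mul': [12]
After 'push 2': [12, 2]
After 'add': [14]
After 'push 2': [14, 2]
After 'mul': [28]
After 'push 2': [28, 2]
After 'add': [30]
After 'push 2': [30, 2]
After 'mul': [60]
After 'push -1': [60, -1]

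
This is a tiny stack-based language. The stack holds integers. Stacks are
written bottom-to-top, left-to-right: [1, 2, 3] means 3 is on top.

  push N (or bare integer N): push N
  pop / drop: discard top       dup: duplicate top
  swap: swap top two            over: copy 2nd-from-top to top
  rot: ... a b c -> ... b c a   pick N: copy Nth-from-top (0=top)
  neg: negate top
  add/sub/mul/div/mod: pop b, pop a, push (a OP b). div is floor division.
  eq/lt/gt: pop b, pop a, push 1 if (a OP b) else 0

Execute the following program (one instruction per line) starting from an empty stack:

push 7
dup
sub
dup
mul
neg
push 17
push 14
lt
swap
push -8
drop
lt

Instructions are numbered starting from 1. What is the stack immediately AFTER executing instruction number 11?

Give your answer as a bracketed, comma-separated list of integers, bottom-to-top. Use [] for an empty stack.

Step 1 ('push 7'): [7]
Step 2 ('dup'): [7, 7]
Step 3 ('sub'): [0]
Step 4 ('dup'): [0, 0]
Step 5 ('mul'): [0]
Step 6 ('neg'): [0]
Step 7 ('push 17'): [0, 17]
Step 8 ('push 14'): [0, 17, 14]
Step 9 ('lt'): [0, 0]
Step 10 ('swap'): [0, 0]
Step 11 ('push -8'): [0, 0, -8]

Answer: [0, 0, -8]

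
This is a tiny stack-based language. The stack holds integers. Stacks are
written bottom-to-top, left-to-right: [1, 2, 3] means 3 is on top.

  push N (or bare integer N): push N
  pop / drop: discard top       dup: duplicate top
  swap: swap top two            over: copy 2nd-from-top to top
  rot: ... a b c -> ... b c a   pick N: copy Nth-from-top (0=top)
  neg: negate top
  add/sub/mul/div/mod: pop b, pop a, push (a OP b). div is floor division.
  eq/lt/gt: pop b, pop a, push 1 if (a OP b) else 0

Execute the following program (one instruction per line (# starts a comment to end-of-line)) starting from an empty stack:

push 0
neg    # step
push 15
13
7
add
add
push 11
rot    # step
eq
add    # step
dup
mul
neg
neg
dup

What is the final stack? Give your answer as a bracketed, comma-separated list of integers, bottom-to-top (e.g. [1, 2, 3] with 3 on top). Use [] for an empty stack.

After 'push 0': [0]
After 'neg': [0]
After 'push 15': [0, 15]
After 'push 13': [0, 15, 13]
After 'push 7': [0, 15, 13, 7]
After 'add': [0, 15, 20]
After 'add': [0, 35]
After 'push 11': [0, 35, 11]
After 'rot': [35, 11, 0]
After 'eq': [35, 0]
After 'add': [35]
After 'dup': [35, 35]
After 'mul': [1225]
After 'neg': [-1225]
After 'neg': [1225]
After 'dup': [1225, 1225]

Answer: [1225, 1225]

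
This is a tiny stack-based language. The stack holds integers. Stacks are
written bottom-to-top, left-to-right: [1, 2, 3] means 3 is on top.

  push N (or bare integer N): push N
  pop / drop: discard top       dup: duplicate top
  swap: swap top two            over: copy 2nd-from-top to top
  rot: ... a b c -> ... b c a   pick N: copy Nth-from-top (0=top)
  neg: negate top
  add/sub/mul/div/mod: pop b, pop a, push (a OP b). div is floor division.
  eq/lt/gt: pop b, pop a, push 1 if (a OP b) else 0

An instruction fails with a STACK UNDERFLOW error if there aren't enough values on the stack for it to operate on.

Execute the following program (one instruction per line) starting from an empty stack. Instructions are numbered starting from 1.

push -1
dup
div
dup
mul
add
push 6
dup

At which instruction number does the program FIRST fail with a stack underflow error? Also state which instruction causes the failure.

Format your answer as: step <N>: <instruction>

Answer: step 6: add

Derivation:
Step 1 ('push -1'): stack = [-1], depth = 1
Step 2 ('dup'): stack = [-1, -1], depth = 2
Step 3 ('div'): stack = [1], depth = 1
Step 4 ('dup'): stack = [1, 1], depth = 2
Step 5 ('mul'): stack = [1], depth = 1
Step 6 ('add'): needs 2 value(s) but depth is 1 — STACK UNDERFLOW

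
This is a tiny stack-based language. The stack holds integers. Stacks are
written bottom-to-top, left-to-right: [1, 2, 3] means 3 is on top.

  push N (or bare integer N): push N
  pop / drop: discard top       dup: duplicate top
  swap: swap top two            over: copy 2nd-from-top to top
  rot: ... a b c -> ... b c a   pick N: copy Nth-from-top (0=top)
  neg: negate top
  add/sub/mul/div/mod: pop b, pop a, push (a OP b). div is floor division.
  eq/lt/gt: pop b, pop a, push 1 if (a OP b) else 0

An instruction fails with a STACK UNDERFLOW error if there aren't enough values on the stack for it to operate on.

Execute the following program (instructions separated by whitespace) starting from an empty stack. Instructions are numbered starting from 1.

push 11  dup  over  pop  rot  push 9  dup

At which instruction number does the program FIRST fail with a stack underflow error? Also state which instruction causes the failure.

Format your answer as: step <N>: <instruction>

Step 1 ('push 11'): stack = [11], depth = 1
Step 2 ('dup'): stack = [11, 11], depth = 2
Step 3 ('over'): stack = [11, 11, 11], depth = 3
Step 4 ('pop'): stack = [11, 11], depth = 2
Step 5 ('rot'): needs 3 value(s) but depth is 2 — STACK UNDERFLOW

Answer: step 5: rot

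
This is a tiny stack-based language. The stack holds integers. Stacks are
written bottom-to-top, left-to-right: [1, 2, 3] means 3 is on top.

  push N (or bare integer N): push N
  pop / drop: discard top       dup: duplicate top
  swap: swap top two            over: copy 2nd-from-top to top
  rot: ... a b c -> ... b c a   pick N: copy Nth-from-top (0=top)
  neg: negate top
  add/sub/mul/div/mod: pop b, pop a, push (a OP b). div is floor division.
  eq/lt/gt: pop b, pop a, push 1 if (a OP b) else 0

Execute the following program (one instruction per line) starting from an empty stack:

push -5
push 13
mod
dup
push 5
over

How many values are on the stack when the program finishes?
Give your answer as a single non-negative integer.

After 'push -5': stack = [-5] (depth 1)
After 'push 13': stack = [-5, 13] (depth 2)
After 'mod': stack = [8] (depth 1)
After 'dup': stack = [8, 8] (depth 2)
After 'push 5': stack = [8, 8, 5] (depth 3)
After 'over': stack = [8, 8, 5, 8] (depth 4)

Answer: 4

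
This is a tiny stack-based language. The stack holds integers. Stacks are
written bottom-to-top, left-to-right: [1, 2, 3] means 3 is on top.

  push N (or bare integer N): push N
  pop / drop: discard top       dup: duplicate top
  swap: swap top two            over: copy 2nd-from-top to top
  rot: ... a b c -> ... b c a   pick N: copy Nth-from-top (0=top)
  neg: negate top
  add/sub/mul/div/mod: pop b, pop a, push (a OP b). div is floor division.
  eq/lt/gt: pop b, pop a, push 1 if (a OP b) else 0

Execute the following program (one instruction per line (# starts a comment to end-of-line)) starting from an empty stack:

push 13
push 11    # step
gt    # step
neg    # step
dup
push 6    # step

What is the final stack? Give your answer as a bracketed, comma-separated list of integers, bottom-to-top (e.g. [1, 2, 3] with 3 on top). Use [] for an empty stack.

Answer: [-1, -1, 6]

Derivation:
After 'push 13': [13]
After 'push 11': [13, 11]
After 'gt': [1]
After 'neg': [-1]
After 'dup': [-1, -1]
After 'push 6': [-1, -1, 6]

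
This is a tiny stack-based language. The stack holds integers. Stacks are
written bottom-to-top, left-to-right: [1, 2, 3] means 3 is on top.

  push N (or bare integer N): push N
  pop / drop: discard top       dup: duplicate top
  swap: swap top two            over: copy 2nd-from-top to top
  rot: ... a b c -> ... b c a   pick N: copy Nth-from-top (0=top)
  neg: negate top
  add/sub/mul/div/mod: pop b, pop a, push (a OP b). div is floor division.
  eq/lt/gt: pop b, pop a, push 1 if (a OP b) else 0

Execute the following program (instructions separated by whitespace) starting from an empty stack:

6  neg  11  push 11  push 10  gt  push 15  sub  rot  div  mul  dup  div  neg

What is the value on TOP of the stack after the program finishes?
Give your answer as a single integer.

Answer: -1

Derivation:
After 'push 6': [6]
After 'neg': [-6]
After 'push 11': [-6, 11]
After 'push 11': [-6, 11, 11]
After 'push 10': [-6, 11, 11, 10]
After 'gt': [-6, 11, 1]
After 'push 15': [-6, 11, 1, 15]
After 'sub': [-6, 11, -14]
After 'rot': [11, -14, -6]
After 'div': [11, 2]
After 'mul': [22]
After 'dup': [22, 22]
After 'div': [1]
After 'neg': [-1]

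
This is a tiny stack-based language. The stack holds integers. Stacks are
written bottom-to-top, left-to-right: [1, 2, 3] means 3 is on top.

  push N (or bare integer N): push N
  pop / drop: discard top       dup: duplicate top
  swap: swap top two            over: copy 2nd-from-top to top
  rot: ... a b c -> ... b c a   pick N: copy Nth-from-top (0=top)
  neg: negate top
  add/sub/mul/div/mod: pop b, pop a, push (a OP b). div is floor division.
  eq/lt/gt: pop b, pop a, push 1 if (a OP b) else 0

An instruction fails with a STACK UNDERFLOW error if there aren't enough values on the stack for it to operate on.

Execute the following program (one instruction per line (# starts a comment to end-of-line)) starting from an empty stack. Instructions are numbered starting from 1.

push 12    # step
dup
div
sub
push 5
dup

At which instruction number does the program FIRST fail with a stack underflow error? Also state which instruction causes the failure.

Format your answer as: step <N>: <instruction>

Answer: step 4: sub

Derivation:
Step 1 ('push 12'): stack = [12], depth = 1
Step 2 ('dup'): stack = [12, 12], depth = 2
Step 3 ('div'): stack = [1], depth = 1
Step 4 ('sub'): needs 2 value(s) but depth is 1 — STACK UNDERFLOW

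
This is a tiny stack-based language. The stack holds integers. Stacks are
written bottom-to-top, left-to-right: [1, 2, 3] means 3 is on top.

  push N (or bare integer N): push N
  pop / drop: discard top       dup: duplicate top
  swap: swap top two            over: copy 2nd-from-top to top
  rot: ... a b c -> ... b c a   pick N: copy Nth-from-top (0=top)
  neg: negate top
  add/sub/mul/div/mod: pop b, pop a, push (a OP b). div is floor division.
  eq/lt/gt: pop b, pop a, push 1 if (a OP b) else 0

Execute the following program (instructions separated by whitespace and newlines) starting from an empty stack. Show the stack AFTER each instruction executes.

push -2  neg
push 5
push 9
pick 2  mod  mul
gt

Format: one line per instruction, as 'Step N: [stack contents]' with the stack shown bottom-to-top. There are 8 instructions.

Step 1: [-2]
Step 2: [2]
Step 3: [2, 5]
Step 4: [2, 5, 9]
Step 5: [2, 5, 9, 2]
Step 6: [2, 5, 1]
Step 7: [2, 5]
Step 8: [0]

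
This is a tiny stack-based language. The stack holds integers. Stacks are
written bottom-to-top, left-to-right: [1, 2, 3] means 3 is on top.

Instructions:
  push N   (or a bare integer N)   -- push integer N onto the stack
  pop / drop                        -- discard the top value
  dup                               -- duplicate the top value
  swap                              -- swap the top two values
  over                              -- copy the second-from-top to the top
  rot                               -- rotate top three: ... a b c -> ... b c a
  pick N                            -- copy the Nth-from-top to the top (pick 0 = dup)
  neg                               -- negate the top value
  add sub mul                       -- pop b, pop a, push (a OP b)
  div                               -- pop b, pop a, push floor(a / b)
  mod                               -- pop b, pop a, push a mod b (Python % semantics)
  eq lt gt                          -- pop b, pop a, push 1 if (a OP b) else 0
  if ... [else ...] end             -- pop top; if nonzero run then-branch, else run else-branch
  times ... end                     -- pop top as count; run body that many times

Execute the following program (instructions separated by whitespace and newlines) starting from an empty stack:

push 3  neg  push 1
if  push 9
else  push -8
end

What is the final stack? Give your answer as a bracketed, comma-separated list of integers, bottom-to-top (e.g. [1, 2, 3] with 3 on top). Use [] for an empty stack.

Answer: [-3, 9]

Derivation:
After 'push 3': [3]
After 'neg': [-3]
After 'push 1': [-3, 1]
After 'if': [-3]
After 'push 9': [-3, 9]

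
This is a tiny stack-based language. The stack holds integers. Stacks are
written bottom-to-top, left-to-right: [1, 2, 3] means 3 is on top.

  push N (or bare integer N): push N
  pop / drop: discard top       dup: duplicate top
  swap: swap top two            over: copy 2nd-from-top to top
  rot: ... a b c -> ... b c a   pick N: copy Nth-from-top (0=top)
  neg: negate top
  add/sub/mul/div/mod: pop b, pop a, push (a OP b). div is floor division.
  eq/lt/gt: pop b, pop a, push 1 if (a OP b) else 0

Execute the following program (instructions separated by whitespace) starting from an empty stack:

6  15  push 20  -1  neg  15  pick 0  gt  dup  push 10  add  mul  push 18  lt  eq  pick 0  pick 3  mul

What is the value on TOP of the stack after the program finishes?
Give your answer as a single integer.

Answer: 15

Derivation:
After 'push 6': [6]
After 'push 15': [6, 15]
After 'push 20': [6, 15, 20]
After 'push -1': [6, 15, 20, -1]
After 'neg': [6, 15, 20, 1]
After 'push 15': [6, 15, 20, 1, 15]
After 'pick 0': [6, 15, 20, 1, 15, 15]
After 'gt': [6, 15, 20, 1, 0]
After 'dup': [6, 15, 20, 1, 0, 0]
After 'push 10': [6, 15, 20, 1, 0, 0, 10]
After 'add': [6, 15, 20, 1, 0, 10]
After 'mul': [6, 15, 20, 1, 0]
After 'push 18': [6, 15, 20, 1, 0, 18]
After 'lt': [6, 15, 20, 1, 1]
After 'eq': [6, 15, 20, 1]
After 'pick 0': [6, 15, 20, 1, 1]
After 'pick 3': [6, 15, 20, 1, 1, 15]
After 'mul': [6, 15, 20, 1, 15]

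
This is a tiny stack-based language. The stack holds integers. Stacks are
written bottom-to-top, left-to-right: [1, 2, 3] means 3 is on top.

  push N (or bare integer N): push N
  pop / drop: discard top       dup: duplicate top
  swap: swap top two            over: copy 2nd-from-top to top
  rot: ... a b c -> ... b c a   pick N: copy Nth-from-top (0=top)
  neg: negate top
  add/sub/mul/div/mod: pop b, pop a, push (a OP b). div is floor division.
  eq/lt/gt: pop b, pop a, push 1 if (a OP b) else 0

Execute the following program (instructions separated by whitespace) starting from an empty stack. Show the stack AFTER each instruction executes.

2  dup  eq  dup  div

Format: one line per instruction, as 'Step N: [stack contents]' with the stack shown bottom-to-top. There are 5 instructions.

Step 1: [2]
Step 2: [2, 2]
Step 3: [1]
Step 4: [1, 1]
Step 5: [1]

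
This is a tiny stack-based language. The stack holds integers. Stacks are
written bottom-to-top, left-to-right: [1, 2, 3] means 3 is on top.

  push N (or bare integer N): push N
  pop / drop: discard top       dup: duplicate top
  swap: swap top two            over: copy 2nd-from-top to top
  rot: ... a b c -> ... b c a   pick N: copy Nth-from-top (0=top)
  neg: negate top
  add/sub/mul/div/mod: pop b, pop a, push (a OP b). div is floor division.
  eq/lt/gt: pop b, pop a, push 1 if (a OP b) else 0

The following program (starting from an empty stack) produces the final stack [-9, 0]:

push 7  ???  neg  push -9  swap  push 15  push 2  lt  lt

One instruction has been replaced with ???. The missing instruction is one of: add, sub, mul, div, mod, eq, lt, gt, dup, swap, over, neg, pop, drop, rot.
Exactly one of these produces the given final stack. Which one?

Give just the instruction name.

Answer: neg

Derivation:
Stack before ???: [7]
Stack after ???:  [-7]
The instruction that transforms [7] -> [-7] is: neg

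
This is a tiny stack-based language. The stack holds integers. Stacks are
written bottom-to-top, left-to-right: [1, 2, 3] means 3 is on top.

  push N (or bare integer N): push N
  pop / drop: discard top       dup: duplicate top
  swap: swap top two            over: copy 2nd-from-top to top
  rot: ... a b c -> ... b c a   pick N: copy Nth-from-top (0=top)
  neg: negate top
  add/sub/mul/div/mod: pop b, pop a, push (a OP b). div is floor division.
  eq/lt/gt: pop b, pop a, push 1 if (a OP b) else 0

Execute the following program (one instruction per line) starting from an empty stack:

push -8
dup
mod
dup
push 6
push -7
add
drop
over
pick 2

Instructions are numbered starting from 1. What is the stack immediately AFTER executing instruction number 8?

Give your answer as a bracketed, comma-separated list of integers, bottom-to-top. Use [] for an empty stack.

Step 1 ('push -8'): [-8]
Step 2 ('dup'): [-8, -8]
Step 3 ('mod'): [0]
Step 4 ('dup'): [0, 0]
Step 5 ('push 6'): [0, 0, 6]
Step 6 ('push -7'): [0, 0, 6, -7]
Step 7 ('add'): [0, 0, -1]
Step 8 ('drop'): [0, 0]

Answer: [0, 0]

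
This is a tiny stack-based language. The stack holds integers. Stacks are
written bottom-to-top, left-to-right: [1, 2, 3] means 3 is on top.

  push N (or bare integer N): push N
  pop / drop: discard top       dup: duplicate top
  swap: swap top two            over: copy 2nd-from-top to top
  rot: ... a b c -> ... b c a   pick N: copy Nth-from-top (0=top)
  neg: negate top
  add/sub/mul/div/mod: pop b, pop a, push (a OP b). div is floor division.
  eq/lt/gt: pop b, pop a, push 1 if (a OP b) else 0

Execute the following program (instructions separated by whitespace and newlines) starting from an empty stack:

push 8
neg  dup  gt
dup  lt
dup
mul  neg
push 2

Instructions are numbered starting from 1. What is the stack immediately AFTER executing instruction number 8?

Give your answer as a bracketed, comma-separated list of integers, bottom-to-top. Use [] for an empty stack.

Answer: [0]

Derivation:
Step 1 ('push 8'): [8]
Step 2 ('neg'): [-8]
Step 3 ('dup'): [-8, -8]
Step 4 ('gt'): [0]
Step 5 ('dup'): [0, 0]
Step 6 ('lt'): [0]
Step 7 ('dup'): [0, 0]
Step 8 ('mul'): [0]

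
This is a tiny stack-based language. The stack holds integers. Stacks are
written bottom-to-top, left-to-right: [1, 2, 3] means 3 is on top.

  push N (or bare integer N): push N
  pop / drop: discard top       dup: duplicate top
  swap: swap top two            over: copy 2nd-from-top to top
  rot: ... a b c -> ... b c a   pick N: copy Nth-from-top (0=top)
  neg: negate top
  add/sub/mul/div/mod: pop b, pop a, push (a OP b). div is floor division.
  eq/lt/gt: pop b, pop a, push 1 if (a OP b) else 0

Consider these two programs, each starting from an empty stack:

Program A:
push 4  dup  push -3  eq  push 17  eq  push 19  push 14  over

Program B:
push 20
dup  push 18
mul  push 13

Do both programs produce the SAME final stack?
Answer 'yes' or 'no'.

Program A trace:
  After 'push 4': [4]
  After 'dup': [4, 4]
  After 'push -3': [4, 4, -3]
  After 'eq': [4, 0]
  After 'push 17': [4, 0, 17]
  After 'eq': [4, 0]
  After 'push 19': [4, 0, 19]
  After 'push 14': [4, 0, 19, 14]
  After 'over': [4, 0, 19, 14, 19]
Program A final stack: [4, 0, 19, 14, 19]

Program B trace:
  After 'push 20': [20]
  After 'dup': [20, 20]
  After 'push 18': [20, 20, 18]
  After 'mul': [20, 360]
  After 'push 13': [20, 360, 13]
Program B final stack: [20, 360, 13]
Same: no

Answer: no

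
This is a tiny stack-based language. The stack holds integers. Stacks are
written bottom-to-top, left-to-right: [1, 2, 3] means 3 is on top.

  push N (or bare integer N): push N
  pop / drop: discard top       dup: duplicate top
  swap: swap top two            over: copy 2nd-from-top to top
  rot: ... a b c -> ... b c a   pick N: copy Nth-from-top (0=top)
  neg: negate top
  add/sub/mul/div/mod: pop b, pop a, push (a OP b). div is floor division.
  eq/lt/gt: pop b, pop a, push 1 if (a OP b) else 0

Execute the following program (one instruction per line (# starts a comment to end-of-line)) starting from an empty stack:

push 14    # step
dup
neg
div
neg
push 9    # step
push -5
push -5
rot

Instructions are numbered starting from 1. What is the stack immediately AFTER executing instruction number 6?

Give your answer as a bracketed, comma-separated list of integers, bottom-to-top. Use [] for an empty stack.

Step 1 ('push 14'): [14]
Step 2 ('dup'): [14, 14]
Step 3 ('neg'): [14, -14]
Step 4 ('div'): [-1]
Step 5 ('neg'): [1]
Step 6 ('push 9'): [1, 9]

Answer: [1, 9]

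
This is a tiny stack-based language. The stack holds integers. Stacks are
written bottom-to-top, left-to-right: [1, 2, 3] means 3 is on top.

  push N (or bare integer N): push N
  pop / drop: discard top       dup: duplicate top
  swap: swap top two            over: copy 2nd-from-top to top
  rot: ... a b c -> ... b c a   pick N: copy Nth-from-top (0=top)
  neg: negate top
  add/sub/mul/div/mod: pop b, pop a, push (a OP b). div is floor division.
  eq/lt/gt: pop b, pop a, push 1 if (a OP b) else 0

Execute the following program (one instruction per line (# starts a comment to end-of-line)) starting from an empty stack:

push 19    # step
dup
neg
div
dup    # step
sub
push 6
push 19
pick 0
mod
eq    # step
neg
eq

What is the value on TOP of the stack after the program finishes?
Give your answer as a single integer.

Answer: 1

Derivation:
After 'push 19': [19]
After 'dup': [19, 19]
After 'neg': [19, -19]
After 'div': [-1]
After 'dup': [-1, -1]
After 'sub': [0]
After 'push 6': [0, 6]
After 'push 19': [0, 6, 19]
After 'pick 0': [0, 6, 19, 19]
After 'mod': [0, 6, 0]
After 'eq': [0, 0]
After 'neg': [0, 0]
After 'eq': [1]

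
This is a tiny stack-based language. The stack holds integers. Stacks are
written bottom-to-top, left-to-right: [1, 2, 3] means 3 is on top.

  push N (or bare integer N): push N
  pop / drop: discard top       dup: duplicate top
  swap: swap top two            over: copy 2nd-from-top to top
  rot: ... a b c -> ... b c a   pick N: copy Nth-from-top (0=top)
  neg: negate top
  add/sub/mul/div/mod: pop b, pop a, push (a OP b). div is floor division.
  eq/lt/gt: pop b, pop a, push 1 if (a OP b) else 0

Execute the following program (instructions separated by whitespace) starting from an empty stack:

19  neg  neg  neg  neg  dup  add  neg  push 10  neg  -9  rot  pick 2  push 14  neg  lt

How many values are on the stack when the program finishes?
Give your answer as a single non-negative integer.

After 'push 19': stack = [19] (depth 1)
After 'neg': stack = [-19] (depth 1)
After 'neg': stack = [19] (depth 1)
After 'neg': stack = [-19] (depth 1)
After 'neg': stack = [19] (depth 1)
After 'dup': stack = [19, 19] (depth 2)
After 'add': stack = [38] (depth 1)
After 'neg': stack = [-38] (depth 1)
After 'push 10': stack = [-38, 10] (depth 2)
After 'neg': stack = [-38, -10] (depth 2)
After 'push -9': stack = [-38, -10, -9] (depth 3)
After 'rot': stack = [-10, -9, -38] (depth 3)
After 'pick 2': stack = [-10, -9, -38, -10] (depth 4)
After 'push 14': stack = [-10, -9, -38, -10, 14] (depth 5)
After 'neg': stack = [-10, -9, -38, -10, -14] (depth 5)
After 'lt': stack = [-10, -9, -38, 0] (depth 4)

Answer: 4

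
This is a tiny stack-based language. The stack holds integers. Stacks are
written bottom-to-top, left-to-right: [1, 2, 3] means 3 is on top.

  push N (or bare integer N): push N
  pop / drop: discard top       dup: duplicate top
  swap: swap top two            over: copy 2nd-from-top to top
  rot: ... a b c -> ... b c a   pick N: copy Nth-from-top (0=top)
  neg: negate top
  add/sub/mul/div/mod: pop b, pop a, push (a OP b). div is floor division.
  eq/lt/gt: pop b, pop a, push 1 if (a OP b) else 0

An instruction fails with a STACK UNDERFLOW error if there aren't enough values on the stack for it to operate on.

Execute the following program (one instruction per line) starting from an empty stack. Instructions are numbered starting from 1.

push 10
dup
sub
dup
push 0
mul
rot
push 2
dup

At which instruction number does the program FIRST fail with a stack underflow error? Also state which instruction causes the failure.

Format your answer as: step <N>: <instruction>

Answer: step 7: rot

Derivation:
Step 1 ('push 10'): stack = [10], depth = 1
Step 2 ('dup'): stack = [10, 10], depth = 2
Step 3 ('sub'): stack = [0], depth = 1
Step 4 ('dup'): stack = [0, 0], depth = 2
Step 5 ('push 0'): stack = [0, 0, 0], depth = 3
Step 6 ('mul'): stack = [0, 0], depth = 2
Step 7 ('rot'): needs 3 value(s) but depth is 2 — STACK UNDERFLOW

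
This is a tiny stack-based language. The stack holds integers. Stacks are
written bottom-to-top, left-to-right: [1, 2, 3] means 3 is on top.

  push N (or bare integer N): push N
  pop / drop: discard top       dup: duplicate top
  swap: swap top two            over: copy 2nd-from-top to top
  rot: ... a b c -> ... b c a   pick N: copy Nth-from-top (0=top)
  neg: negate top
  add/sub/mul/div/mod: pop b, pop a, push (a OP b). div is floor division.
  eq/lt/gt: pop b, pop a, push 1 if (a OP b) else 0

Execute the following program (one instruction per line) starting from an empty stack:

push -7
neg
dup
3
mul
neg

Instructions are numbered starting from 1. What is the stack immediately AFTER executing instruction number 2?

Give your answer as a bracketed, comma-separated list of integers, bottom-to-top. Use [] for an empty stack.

Step 1 ('push -7'): [-7]
Step 2 ('neg'): [7]

Answer: [7]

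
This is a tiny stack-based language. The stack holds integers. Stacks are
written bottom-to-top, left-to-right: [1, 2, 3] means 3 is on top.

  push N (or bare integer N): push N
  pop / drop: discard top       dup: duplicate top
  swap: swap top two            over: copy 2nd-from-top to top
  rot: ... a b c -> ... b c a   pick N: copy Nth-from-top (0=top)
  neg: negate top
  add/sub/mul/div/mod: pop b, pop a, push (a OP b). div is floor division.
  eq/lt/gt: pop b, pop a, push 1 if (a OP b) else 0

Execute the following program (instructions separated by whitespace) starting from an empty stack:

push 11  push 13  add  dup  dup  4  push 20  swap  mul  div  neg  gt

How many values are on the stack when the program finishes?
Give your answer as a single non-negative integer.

Answer: 2

Derivation:
After 'push 11': stack = [11] (depth 1)
After 'push 13': stack = [11, 13] (depth 2)
After 'add': stack = [24] (depth 1)
After 'dup': stack = [24, 24] (depth 2)
After 'dup': stack = [24, 24, 24] (depth 3)
After 'push 4': stack = [24, 24, 24, 4] (depth 4)
After 'push 20': stack = [24, 24, 24, 4, 20] (depth 5)
After 'swap': stack = [24, 24, 24, 20, 4] (depth 5)
After 'mul': stack = [24, 24, 24, 80] (depth 4)
After 'div': stack = [24, 24, 0] (depth 3)
After 'neg': stack = [24, 24, 0] (depth 3)
After 'gt': stack = [24, 1] (depth 2)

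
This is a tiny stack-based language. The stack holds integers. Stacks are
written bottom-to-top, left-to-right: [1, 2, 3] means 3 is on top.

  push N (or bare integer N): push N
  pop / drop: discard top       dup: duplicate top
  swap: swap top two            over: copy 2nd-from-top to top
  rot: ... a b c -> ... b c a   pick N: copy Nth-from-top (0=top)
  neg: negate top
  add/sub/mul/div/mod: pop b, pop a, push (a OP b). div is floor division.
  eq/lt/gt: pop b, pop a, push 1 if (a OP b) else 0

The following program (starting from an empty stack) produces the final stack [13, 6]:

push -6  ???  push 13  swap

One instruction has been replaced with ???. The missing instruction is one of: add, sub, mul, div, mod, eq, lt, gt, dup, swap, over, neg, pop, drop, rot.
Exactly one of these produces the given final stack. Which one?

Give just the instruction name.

Answer: neg

Derivation:
Stack before ???: [-6]
Stack after ???:  [6]
The instruction that transforms [-6] -> [6] is: neg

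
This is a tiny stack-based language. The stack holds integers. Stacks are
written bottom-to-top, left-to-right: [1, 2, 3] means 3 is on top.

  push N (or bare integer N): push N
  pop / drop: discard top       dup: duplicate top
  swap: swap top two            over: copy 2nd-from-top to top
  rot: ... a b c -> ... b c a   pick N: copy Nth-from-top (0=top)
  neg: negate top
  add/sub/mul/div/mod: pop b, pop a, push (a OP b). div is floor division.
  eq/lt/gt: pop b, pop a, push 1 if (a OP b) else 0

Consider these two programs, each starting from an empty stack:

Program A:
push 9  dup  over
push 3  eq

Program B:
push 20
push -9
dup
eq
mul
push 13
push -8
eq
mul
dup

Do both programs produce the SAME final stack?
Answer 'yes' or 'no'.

Answer: no

Derivation:
Program A trace:
  After 'push 9': [9]
  After 'dup': [9, 9]
  After 'over': [9, 9, 9]
  After 'push 3': [9, 9, 9, 3]
  After 'eq': [9, 9, 0]
Program A final stack: [9, 9, 0]

Program B trace:
  After 'push 20': [20]
  After 'push -9': [20, -9]
  After 'dup': [20, -9, -9]
  After 'eq': [20, 1]
  After 'mul': [20]
  After 'push 13': [20, 13]
  After 'push -8': [20, 13, -8]
  After 'eq': [20, 0]
  After 'mul': [0]
  After 'dup': [0, 0]
Program B final stack: [0, 0]
Same: no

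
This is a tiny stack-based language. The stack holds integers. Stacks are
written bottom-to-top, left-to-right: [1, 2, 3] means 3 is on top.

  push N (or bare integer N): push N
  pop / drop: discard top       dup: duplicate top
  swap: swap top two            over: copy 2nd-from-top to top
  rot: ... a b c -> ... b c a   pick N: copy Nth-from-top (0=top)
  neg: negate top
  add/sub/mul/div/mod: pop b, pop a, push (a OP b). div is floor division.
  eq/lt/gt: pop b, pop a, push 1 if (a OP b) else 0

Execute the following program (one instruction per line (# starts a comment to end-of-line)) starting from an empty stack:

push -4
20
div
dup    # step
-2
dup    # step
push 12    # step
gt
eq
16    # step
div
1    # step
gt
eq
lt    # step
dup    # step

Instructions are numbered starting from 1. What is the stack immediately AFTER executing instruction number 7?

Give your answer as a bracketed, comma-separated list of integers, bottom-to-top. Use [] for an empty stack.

Answer: [-1, -1, -2, -2, 12]

Derivation:
Step 1 ('push -4'): [-4]
Step 2 ('20'): [-4, 20]
Step 3 ('div'): [-1]
Step 4 ('dup'): [-1, -1]
Step 5 ('-2'): [-1, -1, -2]
Step 6 ('dup'): [-1, -1, -2, -2]
Step 7 ('push 12'): [-1, -1, -2, -2, 12]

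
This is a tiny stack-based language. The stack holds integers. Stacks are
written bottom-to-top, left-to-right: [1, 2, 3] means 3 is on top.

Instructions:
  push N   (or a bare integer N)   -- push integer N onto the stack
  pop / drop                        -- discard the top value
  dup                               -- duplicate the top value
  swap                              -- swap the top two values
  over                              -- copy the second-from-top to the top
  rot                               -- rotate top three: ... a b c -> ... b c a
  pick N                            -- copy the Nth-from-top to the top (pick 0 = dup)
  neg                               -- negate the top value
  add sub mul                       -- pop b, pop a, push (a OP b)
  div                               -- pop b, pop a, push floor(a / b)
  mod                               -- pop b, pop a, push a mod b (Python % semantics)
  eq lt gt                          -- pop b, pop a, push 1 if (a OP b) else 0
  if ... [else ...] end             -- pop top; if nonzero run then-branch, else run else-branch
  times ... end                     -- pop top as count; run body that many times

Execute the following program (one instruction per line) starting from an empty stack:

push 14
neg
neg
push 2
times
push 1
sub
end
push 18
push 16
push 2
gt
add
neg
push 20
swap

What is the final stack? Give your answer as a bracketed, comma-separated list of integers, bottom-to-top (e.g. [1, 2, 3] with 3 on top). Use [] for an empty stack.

Answer: [12, 20, -19]

Derivation:
After 'push 14': [14]
After 'neg': [-14]
After 'neg': [14]
After 'push 2': [14, 2]
After 'times': [14]
After 'push 1': [14, 1]
After 'sub': [13]
After 'push 1': [13, 1]
After 'sub': [12]
After 'push 18': [12, 18]
After 'push 16': [12, 18, 16]
After 'push 2': [12, 18, 16, 2]
After 'gt': [12, 18, 1]
After 'add': [12, 19]
After 'neg': [12, -19]
After 'push 20': [12, -19, 20]
After 'swap': [12, 20, -19]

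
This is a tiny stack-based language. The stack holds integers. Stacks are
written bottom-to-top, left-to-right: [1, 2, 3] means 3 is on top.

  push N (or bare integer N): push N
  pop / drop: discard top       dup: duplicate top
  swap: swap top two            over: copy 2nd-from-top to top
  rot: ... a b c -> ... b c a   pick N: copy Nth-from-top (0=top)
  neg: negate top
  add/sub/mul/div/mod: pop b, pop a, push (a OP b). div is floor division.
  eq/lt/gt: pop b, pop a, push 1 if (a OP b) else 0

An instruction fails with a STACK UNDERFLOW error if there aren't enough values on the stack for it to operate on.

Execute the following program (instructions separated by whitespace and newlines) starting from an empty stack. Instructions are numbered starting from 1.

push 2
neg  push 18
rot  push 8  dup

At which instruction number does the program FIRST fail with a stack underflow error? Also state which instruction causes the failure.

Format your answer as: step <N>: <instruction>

Step 1 ('push 2'): stack = [2], depth = 1
Step 2 ('neg'): stack = [-2], depth = 1
Step 3 ('push 18'): stack = [-2, 18], depth = 2
Step 4 ('rot'): needs 3 value(s) but depth is 2 — STACK UNDERFLOW

Answer: step 4: rot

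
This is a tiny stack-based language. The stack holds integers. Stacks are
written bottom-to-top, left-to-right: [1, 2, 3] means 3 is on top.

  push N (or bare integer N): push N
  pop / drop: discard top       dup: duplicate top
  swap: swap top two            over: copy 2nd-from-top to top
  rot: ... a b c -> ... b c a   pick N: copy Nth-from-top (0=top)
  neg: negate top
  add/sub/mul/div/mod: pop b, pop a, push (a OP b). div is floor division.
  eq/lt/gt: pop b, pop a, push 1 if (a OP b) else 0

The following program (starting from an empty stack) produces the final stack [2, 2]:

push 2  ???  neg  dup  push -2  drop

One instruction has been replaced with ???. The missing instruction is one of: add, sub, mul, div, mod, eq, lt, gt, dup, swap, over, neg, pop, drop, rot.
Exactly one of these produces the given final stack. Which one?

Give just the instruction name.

Stack before ???: [2]
Stack after ???:  [-2]
The instruction that transforms [2] -> [-2] is: neg

Answer: neg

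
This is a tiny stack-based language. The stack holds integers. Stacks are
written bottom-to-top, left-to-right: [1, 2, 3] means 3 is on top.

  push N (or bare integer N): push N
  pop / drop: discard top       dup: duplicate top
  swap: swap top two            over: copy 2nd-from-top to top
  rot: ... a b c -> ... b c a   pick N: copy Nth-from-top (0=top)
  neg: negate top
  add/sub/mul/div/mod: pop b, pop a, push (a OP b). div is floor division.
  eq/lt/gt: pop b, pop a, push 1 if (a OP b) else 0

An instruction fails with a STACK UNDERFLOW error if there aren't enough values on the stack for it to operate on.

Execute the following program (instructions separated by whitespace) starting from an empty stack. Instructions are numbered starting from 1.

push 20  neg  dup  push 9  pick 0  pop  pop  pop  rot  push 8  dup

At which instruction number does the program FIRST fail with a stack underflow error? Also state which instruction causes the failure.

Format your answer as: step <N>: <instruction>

Answer: step 9: rot

Derivation:
Step 1 ('push 20'): stack = [20], depth = 1
Step 2 ('neg'): stack = [-20], depth = 1
Step 3 ('dup'): stack = [-20, -20], depth = 2
Step 4 ('push 9'): stack = [-20, -20, 9], depth = 3
Step 5 ('pick 0'): stack = [-20, -20, 9, 9], depth = 4
Step 6 ('pop'): stack = [-20, -20, 9], depth = 3
Step 7 ('pop'): stack = [-20, -20], depth = 2
Step 8 ('pop'): stack = [-20], depth = 1
Step 9 ('rot'): needs 3 value(s) but depth is 1 — STACK UNDERFLOW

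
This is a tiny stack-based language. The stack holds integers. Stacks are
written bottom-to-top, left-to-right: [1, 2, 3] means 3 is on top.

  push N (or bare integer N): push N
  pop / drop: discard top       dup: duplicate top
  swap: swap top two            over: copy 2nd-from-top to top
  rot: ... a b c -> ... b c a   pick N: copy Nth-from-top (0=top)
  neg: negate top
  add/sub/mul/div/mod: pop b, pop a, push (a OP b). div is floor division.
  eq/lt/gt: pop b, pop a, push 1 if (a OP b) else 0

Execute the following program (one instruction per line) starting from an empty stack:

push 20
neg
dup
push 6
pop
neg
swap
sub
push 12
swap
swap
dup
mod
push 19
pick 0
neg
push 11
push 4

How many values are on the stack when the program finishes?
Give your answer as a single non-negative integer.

After 'push 20': stack = [20] (depth 1)
After 'neg': stack = [-20] (depth 1)
After 'dup': stack = [-20, -20] (depth 2)
After 'push 6': stack = [-20, -20, 6] (depth 3)
After 'pop': stack = [-20, -20] (depth 2)
After 'neg': stack = [-20, 20] (depth 2)
After 'swap': stack = [20, -20] (depth 2)
After 'sub': stack = [40] (depth 1)
After 'push 12': stack = [40, 12] (depth 2)
After 'swap': stack = [12, 40] (depth 2)
After 'swap': stack = [40, 12] (depth 2)
After 'dup': stack = [40, 12, 12] (depth 3)
After 'mod': stack = [40, 0] (depth 2)
After 'push 19': stack = [40, 0, 19] (depth 3)
After 'pick 0': stack = [40, 0, 19, 19] (depth 4)
After 'neg': stack = [40, 0, 19, -19] (depth 4)
After 'push 11': stack = [40, 0, 19, -19, 11] (depth 5)
After 'push 4': stack = [40, 0, 19, -19, 11, 4] (depth 6)

Answer: 6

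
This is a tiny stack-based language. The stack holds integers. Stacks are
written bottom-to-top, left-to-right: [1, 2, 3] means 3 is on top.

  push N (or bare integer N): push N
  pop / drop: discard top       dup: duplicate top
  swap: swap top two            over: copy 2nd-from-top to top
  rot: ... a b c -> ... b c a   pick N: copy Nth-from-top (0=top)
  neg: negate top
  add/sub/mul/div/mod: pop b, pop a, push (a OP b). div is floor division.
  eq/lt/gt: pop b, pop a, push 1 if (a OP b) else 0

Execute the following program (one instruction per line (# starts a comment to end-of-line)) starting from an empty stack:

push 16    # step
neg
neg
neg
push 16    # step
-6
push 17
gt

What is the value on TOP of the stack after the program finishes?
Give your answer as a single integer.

After 'push 16': [16]
After 'neg': [-16]
After 'neg': [16]
After 'neg': [-16]
After 'push 16': [-16, 16]
After 'push -6': [-16, 16, -6]
After 'push 17': [-16, 16, -6, 17]
After 'gt': [-16, 16, 0]

Answer: 0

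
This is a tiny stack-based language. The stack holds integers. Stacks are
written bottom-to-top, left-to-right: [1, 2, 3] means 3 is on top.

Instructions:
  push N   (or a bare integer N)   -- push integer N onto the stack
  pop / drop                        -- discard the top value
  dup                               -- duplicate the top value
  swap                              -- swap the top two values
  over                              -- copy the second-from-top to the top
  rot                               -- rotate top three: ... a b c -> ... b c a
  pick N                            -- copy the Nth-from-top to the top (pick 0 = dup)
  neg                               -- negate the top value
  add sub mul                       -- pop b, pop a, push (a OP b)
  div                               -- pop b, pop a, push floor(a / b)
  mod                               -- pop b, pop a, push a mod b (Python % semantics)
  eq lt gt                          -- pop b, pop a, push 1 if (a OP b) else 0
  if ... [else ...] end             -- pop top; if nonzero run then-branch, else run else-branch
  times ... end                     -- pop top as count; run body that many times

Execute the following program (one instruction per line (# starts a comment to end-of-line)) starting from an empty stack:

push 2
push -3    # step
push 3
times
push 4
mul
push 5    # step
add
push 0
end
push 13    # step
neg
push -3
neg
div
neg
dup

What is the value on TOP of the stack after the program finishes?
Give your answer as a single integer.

Answer: 5

Derivation:
After 'push 2': [2]
After 'push -3': [2, -3]
After 'push 3': [2, -3, 3]
After 'times': [2, -3]
After 'push 4': [2, -3, 4]
After 'mul': [2, -12]
After 'push 5': [2, -12, 5]
After 'add': [2, -7]
After 'push 0': [2, -7, 0]
After 'push 4': [2, -7, 0, 4]
  ...
After 'push 5': [2, -7, 5, 0, 5]
After 'add': [2, -7, 5, 5]
After 'push 0': [2, -7, 5, 5, 0]
After 'push 13': [2, -7, 5, 5, 0, 13]
After 'neg': [2, -7, 5, 5, 0, -13]
After 'push -3': [2, -7, 5, 5, 0, -13, -3]
After 'neg': [2, -7, 5, 5, 0, -13, 3]
After 'div': [2, -7, 5, 5, 0, -5]
After 'neg': [2, -7, 5, 5, 0, 5]
After 'dup': [2, -7, 5, 5, 0, 5, 5]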